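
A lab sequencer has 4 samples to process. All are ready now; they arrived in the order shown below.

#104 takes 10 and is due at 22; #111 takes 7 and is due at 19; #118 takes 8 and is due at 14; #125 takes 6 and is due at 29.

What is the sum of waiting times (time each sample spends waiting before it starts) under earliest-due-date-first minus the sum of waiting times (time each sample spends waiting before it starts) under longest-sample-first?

-5

EDD (increasing due date): #118 #111 #104 #125.
#118: waits 0, runs 0→8
#111: waits 8, runs 8→15
#104: waits 15, runs 15→25
#125: waits 25, runs 25→31
Sum = 0+8+15+25 = 48.
LPT (decreasing processing time): #104 #118 #111 #125.
#104: waits 0, runs 0→10
#118: waits 10, runs 10→18
#111: waits 18, runs 18→25
#125: waits 25, runs 25→31
Sum = 0+10+18+25 = 53.
Difference = 48 − 53 = -5.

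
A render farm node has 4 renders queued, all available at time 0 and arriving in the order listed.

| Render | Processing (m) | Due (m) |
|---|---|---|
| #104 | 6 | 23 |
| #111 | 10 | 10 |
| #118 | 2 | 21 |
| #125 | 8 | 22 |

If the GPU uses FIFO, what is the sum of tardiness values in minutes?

FIFO (arrival order): #104 #111 #118 #125.
#104: 0→6, due 23, tardiness 0
#111: 6→16, due 10, tardiness 6
#118: 16→18, due 21, tardiness 0
#125: 18→26, due 22, tardiness 4
Sum = 0+6+0+4 = 10.

10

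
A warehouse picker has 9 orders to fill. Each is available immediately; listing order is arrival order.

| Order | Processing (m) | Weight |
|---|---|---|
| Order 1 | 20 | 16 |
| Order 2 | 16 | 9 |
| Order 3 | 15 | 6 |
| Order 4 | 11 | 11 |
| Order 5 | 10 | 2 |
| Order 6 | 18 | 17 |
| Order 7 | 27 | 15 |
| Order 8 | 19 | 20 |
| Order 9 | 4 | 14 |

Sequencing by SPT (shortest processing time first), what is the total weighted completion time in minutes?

8129

SPT (increasing processing time): Order 9 Order 5 Order 4 Order 3 Order 2 Order 6 Order 8 Order 1 Order 7.
Order 9: finishes 4, weight 14, w·C = 56
Order 5: finishes 14, weight 2, w·C = 28
Order 4: finishes 25, weight 11, w·C = 275
Order 3: finishes 40, weight 6, w·C = 240
Order 2: finishes 56, weight 9, w·C = 504
Order 6: finishes 74, weight 17, w·C = 1258
Order 8: finishes 93, weight 20, w·C = 1860
Order 1: finishes 113, weight 16, w·C = 1808
Order 7: finishes 140, weight 15, w·C = 2100
Sum = 56+28+275+240+504+1258+1860+1808+2100 = 8129.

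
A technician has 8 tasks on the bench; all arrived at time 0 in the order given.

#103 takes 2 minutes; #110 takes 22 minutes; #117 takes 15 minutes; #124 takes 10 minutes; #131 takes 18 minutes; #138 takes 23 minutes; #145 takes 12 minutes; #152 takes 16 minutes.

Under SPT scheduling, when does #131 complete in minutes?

73

SPT (increasing processing time): #103 #124 #145 #117 #152 #131 #110 #138.
#103: 0→2
#124: 2→12
#145: 12→24
#117: 24→39
#152: 39→55
#131: 55→73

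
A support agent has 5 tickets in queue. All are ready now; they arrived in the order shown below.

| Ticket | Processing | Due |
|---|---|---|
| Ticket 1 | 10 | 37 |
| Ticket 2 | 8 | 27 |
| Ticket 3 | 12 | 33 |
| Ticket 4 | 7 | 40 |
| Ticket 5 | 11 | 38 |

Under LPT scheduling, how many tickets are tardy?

2

LPT (decreasing processing time): Ticket 3 Ticket 5 Ticket 1 Ticket 2 Ticket 4.
Ticket 3: 0→12, due 33, tardiness 0
Ticket 5: 12→23, due 38, tardiness 0
Ticket 1: 23→33, due 37, tardiness 0
Ticket 2: 33→41, due 27, tardiness 14
Ticket 4: 41→48, due 40, tardiness 8
Late tickets: 2.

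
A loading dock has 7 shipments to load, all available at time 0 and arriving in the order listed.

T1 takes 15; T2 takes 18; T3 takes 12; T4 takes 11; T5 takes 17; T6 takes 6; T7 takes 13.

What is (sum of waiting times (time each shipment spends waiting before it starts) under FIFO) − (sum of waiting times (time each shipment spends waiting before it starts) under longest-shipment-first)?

FIFO (arrival order): T1 T2 T3 T4 T5 T6 T7.
T1: waits 0, runs 0→15
T2: waits 15, runs 15→33
T3: waits 33, runs 33→45
T4: waits 45, runs 45→56
T5: waits 56, runs 56→73
T6: waits 73, runs 73→79
T7: waits 79, runs 79→92
Sum = 0+15+33+45+56+73+79 = 301.
LPT (decreasing processing time): T2 T5 T1 T7 T3 T4 T6.
T2: waits 0, runs 0→18
T5: waits 18, runs 18→35
T1: waits 35, runs 35→50
T7: waits 50, runs 50→63
T3: waits 63, runs 63→75
T4: waits 75, runs 75→86
T6: waits 86, runs 86→92
Sum = 0+18+35+50+63+75+86 = 327.
Difference = 301 − 327 = -26.

-26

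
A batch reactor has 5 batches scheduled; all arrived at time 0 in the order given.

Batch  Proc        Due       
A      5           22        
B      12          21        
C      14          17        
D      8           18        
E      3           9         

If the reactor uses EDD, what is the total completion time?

EDD (increasing due date): E C D B A.
E: 0→3
C: 3→17
D: 17→25
B: 25→37
A: 37→42
Sum = 3+17+25+37+42 = 124.

124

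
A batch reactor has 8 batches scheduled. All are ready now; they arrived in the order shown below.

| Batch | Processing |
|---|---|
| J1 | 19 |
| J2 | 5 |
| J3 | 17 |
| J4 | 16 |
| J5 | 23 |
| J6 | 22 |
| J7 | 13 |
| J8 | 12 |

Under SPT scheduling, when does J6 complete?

SPT (increasing processing time): J2 J8 J7 J4 J3 J1 J6 J5.
J2: 0→5
J8: 5→17
J7: 17→30
J4: 30→46
J3: 46→63
J1: 63→82
J6: 82→104

104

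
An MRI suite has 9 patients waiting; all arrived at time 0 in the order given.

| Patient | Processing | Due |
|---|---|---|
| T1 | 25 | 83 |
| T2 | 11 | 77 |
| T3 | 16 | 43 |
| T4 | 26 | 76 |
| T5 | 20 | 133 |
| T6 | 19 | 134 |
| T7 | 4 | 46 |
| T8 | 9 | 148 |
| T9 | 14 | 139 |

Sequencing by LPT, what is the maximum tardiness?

98

LPT (decreasing processing time): T4 T1 T5 T6 T3 T9 T2 T8 T7.
T4: 0→26, due 76, tardiness 0
T1: 26→51, due 83, tardiness 0
T5: 51→71, due 133, tardiness 0
T6: 71→90, due 134, tardiness 0
T3: 90→106, due 43, tardiness 63
T9: 106→120, due 139, tardiness 0
T2: 120→131, due 77, tardiness 54
T8: 131→140, due 148, tardiness 0
T7: 140→144, due 46, tardiness 98
Maximum = 98.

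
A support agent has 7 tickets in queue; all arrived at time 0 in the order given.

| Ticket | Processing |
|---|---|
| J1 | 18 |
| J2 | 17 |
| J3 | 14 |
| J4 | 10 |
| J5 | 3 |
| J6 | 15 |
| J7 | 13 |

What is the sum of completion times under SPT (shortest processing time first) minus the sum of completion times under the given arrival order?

SPT (increasing processing time): J5 J4 J7 J3 J6 J2 J1.
J5: 0→3
J4: 3→13
J7: 13→26
J3: 26→40
J6: 40→55
J2: 55→72
J1: 72→90
Sum = 3+13+26+40+55+72+90 = 299.
FIFO (arrival order): J1 J2 J3 J4 J5 J6 J7.
J1: 0→18
J2: 18→35
J3: 35→49
J4: 49→59
J5: 59→62
J6: 62→77
J7: 77→90
Sum = 18+35+49+59+62+77+90 = 390.
Difference = 299 − 390 = -91.

-91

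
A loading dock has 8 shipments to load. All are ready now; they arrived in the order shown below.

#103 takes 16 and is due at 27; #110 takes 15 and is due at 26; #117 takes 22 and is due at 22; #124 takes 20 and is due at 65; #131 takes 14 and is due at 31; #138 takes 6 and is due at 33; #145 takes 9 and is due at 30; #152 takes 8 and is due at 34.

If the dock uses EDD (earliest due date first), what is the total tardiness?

EDD (increasing due date): #117 #110 #103 #145 #131 #138 #152 #124.
#117: 0→22, due 22, tardiness 0
#110: 22→37, due 26, tardiness 11
#103: 37→53, due 27, tardiness 26
#145: 53→62, due 30, tardiness 32
#131: 62→76, due 31, tardiness 45
#138: 76→82, due 33, tardiness 49
#152: 82→90, due 34, tardiness 56
#124: 90→110, due 65, tardiness 45
Sum = 0+11+26+32+45+49+56+45 = 264.

264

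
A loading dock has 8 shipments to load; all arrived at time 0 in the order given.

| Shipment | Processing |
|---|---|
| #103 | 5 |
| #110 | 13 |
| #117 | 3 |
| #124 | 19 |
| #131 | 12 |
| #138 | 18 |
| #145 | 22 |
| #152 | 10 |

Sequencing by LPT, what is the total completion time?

LPT (decreasing processing time): #145 #124 #138 #110 #131 #152 #103 #117.
#145: 0→22
#124: 22→41
#138: 41→59
#110: 59→72
#131: 72→84
#152: 84→94
#103: 94→99
#117: 99→102
Sum = 22+41+59+72+84+94+99+102 = 573.

573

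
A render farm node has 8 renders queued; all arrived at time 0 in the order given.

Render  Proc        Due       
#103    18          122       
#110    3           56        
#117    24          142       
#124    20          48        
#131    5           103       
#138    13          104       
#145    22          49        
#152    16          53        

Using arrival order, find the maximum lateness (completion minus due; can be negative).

FIFO (arrival order): #103 #110 #117 #124 #131 #138 #145 #152.
#103: 0→18, due 122, lateness -104
#110: 18→21, due 56, lateness -35
#117: 21→45, due 142, lateness -97
#124: 45→65, due 48, lateness 17
#131: 65→70, due 103, lateness -33
#138: 70→83, due 104, lateness -21
#145: 83→105, due 49, lateness 56
#152: 105→121, due 53, lateness 68
Maximum = 68.

68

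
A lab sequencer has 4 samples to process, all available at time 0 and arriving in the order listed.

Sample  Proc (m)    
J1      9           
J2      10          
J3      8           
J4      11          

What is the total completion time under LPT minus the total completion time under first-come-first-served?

LPT (decreasing processing time): J4 J2 J1 J3.
J4: 0→11
J2: 11→21
J1: 21→30
J3: 30→38
Sum = 11+21+30+38 = 100.
FIFO (arrival order): J1 J2 J3 J4.
J1: 0→9
J2: 9→19
J3: 19→27
J4: 27→38
Sum = 9+19+27+38 = 93.
Difference = 100 − 93 = 7.

7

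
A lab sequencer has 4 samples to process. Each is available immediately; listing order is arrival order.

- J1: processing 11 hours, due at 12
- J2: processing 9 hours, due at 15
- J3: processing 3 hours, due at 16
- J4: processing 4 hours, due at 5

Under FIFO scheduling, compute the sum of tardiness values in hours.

FIFO (arrival order): J1 J2 J3 J4.
J1: 0→11, due 12, tardiness 0
J2: 11→20, due 15, tardiness 5
J3: 20→23, due 16, tardiness 7
J4: 23→27, due 5, tardiness 22
Sum = 0+5+7+22 = 34.

34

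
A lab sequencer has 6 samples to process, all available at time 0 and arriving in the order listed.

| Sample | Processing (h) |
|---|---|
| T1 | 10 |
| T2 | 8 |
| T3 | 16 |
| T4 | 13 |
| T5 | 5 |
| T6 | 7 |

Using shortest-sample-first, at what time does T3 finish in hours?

59

SPT (increasing processing time): T5 T6 T2 T1 T4 T3.
T5: 0→5
T6: 5→12
T2: 12→20
T1: 20→30
T4: 30→43
T3: 43→59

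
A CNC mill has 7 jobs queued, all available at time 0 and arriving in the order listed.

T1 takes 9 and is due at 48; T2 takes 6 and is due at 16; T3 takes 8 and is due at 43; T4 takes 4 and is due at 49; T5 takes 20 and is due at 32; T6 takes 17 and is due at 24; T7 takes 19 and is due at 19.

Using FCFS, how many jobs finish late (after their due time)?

FIFO (arrival order): T1 T2 T3 T4 T5 T6 T7.
T1: 0→9, due 48, tardiness 0
T2: 9→15, due 16, tardiness 0
T3: 15→23, due 43, tardiness 0
T4: 23→27, due 49, tardiness 0
T5: 27→47, due 32, tardiness 15
T6: 47→64, due 24, tardiness 40
T7: 64→83, due 19, tardiness 64
Late jobs: 3.

3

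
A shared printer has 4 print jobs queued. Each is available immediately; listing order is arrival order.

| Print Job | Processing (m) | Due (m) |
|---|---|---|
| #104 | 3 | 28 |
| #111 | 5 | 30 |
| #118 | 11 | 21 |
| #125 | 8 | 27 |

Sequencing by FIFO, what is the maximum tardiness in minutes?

0

FIFO (arrival order): #104 #111 #118 #125.
#104: 0→3, due 28, tardiness 0
#111: 3→8, due 30, tardiness 0
#118: 8→19, due 21, tardiness 0
#125: 19→27, due 27, tardiness 0
Maximum = 0.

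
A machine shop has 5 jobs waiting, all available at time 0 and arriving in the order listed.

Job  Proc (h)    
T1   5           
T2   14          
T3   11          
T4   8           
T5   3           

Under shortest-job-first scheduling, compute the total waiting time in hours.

SPT (increasing processing time): T5 T1 T4 T3 T2.
T5: waits 0, runs 0→3
T1: waits 3, runs 3→8
T4: waits 8, runs 8→16
T3: waits 16, runs 16→27
T2: waits 27, runs 27→41
Sum = 0+3+8+16+27 = 54.

54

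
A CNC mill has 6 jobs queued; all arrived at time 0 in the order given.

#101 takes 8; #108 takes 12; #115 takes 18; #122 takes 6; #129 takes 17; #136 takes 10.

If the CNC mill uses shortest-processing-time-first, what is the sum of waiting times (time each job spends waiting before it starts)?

SPT (increasing processing time): #122 #101 #136 #108 #129 #115.
#122: waits 0, runs 0→6
#101: waits 6, runs 6→14
#136: waits 14, runs 14→24
#108: waits 24, runs 24→36
#129: waits 36, runs 36→53
#115: waits 53, runs 53→71
Sum = 0+6+14+24+36+53 = 133.

133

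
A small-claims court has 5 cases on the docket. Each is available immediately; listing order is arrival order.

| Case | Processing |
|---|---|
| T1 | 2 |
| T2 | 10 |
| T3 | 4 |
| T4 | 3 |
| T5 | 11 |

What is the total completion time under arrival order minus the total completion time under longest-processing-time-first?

FIFO (arrival order): T1 T2 T3 T4 T5.
T1: 0→2
T2: 2→12
T3: 12→16
T4: 16→19
T5: 19→30
Sum = 2+12+16+19+30 = 79.
LPT (decreasing processing time): T5 T2 T3 T4 T1.
T5: 0→11
T2: 11→21
T3: 21→25
T4: 25→28
T1: 28→30
Sum = 11+21+25+28+30 = 115.
Difference = 79 − 115 = -36.

-36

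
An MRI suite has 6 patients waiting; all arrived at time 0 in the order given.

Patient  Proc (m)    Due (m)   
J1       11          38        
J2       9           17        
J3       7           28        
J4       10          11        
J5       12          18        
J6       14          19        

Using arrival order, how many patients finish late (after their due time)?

FIFO (arrival order): J1 J2 J3 J4 J5 J6.
J1: 0→11, due 38, tardiness 0
J2: 11→20, due 17, tardiness 3
J3: 20→27, due 28, tardiness 0
J4: 27→37, due 11, tardiness 26
J5: 37→49, due 18, tardiness 31
J6: 49→63, due 19, tardiness 44
Late patients: 4.

4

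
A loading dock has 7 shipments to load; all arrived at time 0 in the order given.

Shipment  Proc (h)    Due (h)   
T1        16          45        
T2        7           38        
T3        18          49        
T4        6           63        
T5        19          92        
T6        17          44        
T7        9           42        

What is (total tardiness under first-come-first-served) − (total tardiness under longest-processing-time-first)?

FIFO (arrival order): T1 T2 T3 T4 T5 T6 T7.
T1: 0→16, due 45, tardiness 0
T2: 16→23, due 38, tardiness 0
T3: 23→41, due 49, tardiness 0
T4: 41→47, due 63, tardiness 0
T5: 47→66, due 92, tardiness 0
T6: 66→83, due 44, tardiness 39
T7: 83→92, due 42, tardiness 50
Sum = 0+0+0+0+0+39+50 = 89.
LPT (decreasing processing time): T5 T3 T6 T1 T7 T2 T4.
T5: 0→19, due 92, tardiness 0
T3: 19→37, due 49, tardiness 0
T6: 37→54, due 44, tardiness 10
T1: 54→70, due 45, tardiness 25
T7: 70→79, due 42, tardiness 37
T2: 79→86, due 38, tardiness 48
T4: 86→92, due 63, tardiness 29
Sum = 0+0+10+25+37+48+29 = 149.
Difference = 89 − 149 = -60.

-60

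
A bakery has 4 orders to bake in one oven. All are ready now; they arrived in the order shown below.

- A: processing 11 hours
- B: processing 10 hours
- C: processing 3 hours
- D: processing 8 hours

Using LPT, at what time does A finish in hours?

11

LPT (decreasing processing time): A B D C.
A: 0→11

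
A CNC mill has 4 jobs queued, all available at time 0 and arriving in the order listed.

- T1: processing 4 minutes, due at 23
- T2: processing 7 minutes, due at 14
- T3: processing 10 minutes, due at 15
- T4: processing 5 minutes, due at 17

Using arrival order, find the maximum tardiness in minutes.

FIFO (arrival order): T1 T2 T3 T4.
T1: 0→4, due 23, tardiness 0
T2: 4→11, due 14, tardiness 0
T3: 11→21, due 15, tardiness 6
T4: 21→26, due 17, tardiness 9
Maximum = 9.

9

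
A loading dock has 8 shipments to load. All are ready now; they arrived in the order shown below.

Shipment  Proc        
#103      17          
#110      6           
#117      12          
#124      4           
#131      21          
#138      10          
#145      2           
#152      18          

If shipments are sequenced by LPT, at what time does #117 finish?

LPT (decreasing processing time): #131 #152 #103 #117 #138 #110 #124 #145.
#131: 0→21
#152: 21→39
#103: 39→56
#117: 56→68

68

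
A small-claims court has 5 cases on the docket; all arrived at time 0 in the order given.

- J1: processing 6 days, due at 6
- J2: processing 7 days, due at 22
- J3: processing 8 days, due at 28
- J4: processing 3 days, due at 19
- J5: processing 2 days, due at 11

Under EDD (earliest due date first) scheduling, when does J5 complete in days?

EDD (increasing due date): J1 J5 J4 J2 J3.
J1: 0→6
J5: 6→8

8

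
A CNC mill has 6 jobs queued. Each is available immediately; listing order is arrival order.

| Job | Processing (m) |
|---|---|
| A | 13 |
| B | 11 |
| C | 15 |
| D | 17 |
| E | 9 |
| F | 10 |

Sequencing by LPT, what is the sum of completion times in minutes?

291

LPT (decreasing processing time): D C A B F E.
D: 0→17
C: 17→32
A: 32→45
B: 45→56
F: 56→66
E: 66→75
Sum = 17+32+45+56+66+75 = 291.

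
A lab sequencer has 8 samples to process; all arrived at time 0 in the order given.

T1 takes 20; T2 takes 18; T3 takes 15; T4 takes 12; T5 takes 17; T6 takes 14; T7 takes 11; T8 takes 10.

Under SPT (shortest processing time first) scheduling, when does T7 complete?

21

SPT (increasing processing time): T8 T7 T4 T6 T3 T5 T2 T1.
T8: 0→10
T7: 10→21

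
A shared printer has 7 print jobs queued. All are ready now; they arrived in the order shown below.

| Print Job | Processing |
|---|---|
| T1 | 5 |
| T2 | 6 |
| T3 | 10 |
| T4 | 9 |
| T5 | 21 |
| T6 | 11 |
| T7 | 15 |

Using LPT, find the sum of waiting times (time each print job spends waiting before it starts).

299

LPT (decreasing processing time): T5 T7 T6 T3 T4 T2 T1.
T5: waits 0, runs 0→21
T7: waits 21, runs 21→36
T6: waits 36, runs 36→47
T3: waits 47, runs 47→57
T4: waits 57, runs 57→66
T2: waits 66, runs 66→72
T1: waits 72, runs 72→77
Sum = 0+21+36+47+57+66+72 = 299.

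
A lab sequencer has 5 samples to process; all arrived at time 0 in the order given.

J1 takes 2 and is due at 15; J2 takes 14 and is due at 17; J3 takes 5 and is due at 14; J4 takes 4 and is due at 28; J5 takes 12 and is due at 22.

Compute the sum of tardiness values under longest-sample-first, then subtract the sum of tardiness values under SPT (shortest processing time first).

LPT (decreasing processing time): J2 J5 J3 J4 J1.
J2: 0→14, due 17, tardiness 0
J5: 14→26, due 22, tardiness 4
J3: 26→31, due 14, tardiness 17
J4: 31→35, due 28, tardiness 7
J1: 35→37, due 15, tardiness 22
Sum = 0+4+17+7+22 = 50.
SPT (increasing processing time): J1 J4 J3 J5 J2.
J1: 0→2, due 15, tardiness 0
J4: 2→6, due 28, tardiness 0
J3: 6→11, due 14, tardiness 0
J5: 11→23, due 22, tardiness 1
J2: 23→37, due 17, tardiness 20
Sum = 0+0+0+1+20 = 21.
Difference = 50 − 21 = 29.

29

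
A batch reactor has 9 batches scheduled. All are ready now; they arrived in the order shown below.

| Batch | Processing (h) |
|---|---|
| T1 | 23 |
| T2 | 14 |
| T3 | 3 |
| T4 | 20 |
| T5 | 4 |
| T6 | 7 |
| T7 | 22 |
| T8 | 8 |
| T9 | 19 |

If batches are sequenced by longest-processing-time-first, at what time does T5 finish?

117

LPT (decreasing processing time): T1 T7 T4 T9 T2 T8 T6 T5 T3.
T1: 0→23
T7: 23→45
T4: 45→65
T9: 65→84
T2: 84→98
T8: 98→106
T6: 106→113
T5: 113→117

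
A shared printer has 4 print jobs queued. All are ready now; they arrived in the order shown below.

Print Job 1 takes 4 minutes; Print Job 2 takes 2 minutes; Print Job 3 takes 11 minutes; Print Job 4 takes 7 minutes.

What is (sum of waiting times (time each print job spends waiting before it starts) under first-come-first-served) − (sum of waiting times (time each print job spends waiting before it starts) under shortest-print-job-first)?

6

FIFO (arrival order): Print Job 1 Print Job 2 Print Job 3 Print Job 4.
Print Job 1: waits 0, runs 0→4
Print Job 2: waits 4, runs 4→6
Print Job 3: waits 6, runs 6→17
Print Job 4: waits 17, runs 17→24
Sum = 0+4+6+17 = 27.
SPT (increasing processing time): Print Job 2 Print Job 1 Print Job 4 Print Job 3.
Print Job 2: waits 0, runs 0→2
Print Job 1: waits 2, runs 2→6
Print Job 4: waits 6, runs 6→13
Print Job 3: waits 13, runs 13→24
Sum = 0+2+6+13 = 21.
Difference = 27 − 21 = 6.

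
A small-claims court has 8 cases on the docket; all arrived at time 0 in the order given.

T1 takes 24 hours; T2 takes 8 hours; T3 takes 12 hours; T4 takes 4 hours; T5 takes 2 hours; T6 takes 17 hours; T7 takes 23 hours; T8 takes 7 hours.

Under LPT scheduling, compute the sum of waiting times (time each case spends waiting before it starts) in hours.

481

LPT (decreasing processing time): T1 T7 T6 T3 T2 T8 T4 T5.
T1: waits 0, runs 0→24
T7: waits 24, runs 24→47
T6: waits 47, runs 47→64
T3: waits 64, runs 64→76
T2: waits 76, runs 76→84
T8: waits 84, runs 84→91
T4: waits 91, runs 91→95
T5: waits 95, runs 95→97
Sum = 0+24+47+64+76+84+91+95 = 481.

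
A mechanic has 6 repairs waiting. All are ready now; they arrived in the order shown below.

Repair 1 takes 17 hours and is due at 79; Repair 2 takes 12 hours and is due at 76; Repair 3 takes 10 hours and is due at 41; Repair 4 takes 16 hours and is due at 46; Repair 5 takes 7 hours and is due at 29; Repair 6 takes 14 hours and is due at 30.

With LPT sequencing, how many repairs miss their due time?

LPT (decreasing processing time): Repair 1 Repair 4 Repair 6 Repair 2 Repair 3 Repair 5.
Repair 1: 0→17, due 79, tardiness 0
Repair 4: 17→33, due 46, tardiness 0
Repair 6: 33→47, due 30, tardiness 17
Repair 2: 47→59, due 76, tardiness 0
Repair 3: 59→69, due 41, tardiness 28
Repair 5: 69→76, due 29, tardiness 47
Late repairs: 3.

3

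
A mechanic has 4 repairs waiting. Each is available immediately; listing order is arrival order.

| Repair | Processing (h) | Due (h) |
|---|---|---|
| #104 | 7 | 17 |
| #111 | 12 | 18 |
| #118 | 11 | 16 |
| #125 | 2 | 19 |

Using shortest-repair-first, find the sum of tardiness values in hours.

18

SPT (increasing processing time): #125 #104 #118 #111.
#125: 0→2, due 19, tardiness 0
#104: 2→9, due 17, tardiness 0
#118: 9→20, due 16, tardiness 4
#111: 20→32, due 18, tardiness 14
Sum = 0+0+4+14 = 18.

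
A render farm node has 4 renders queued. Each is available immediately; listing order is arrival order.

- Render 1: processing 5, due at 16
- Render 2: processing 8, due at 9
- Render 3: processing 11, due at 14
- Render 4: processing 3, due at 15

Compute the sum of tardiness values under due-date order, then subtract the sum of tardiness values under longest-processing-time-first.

-7

EDD (increasing due date): Render 2 Render 3 Render 4 Render 1.
Render 2: 0→8, due 9, tardiness 0
Render 3: 8→19, due 14, tardiness 5
Render 4: 19→22, due 15, tardiness 7
Render 1: 22→27, due 16, tardiness 11
Sum = 0+5+7+11 = 23.
LPT (decreasing processing time): Render 3 Render 2 Render 1 Render 4.
Render 3: 0→11, due 14, tardiness 0
Render 2: 11→19, due 9, tardiness 10
Render 1: 19→24, due 16, tardiness 8
Render 4: 24→27, due 15, tardiness 12
Sum = 0+10+8+12 = 30.
Difference = 23 − 30 = -7.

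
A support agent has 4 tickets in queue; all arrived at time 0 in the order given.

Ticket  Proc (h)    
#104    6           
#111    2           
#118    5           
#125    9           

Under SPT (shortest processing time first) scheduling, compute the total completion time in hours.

SPT (increasing processing time): #111 #118 #104 #125.
#111: 0→2
#118: 2→7
#104: 7→13
#125: 13→22
Sum = 2+7+13+22 = 44.

44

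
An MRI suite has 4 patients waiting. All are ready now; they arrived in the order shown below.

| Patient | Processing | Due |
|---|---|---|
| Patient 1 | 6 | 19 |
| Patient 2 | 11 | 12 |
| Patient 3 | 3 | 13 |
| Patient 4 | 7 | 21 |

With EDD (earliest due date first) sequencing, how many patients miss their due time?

3

EDD (increasing due date): Patient 2 Patient 3 Patient 1 Patient 4.
Patient 2: 0→11, due 12, tardiness 0
Patient 3: 11→14, due 13, tardiness 1
Patient 1: 14→20, due 19, tardiness 1
Patient 4: 20→27, due 21, tardiness 6
Late patients: 3.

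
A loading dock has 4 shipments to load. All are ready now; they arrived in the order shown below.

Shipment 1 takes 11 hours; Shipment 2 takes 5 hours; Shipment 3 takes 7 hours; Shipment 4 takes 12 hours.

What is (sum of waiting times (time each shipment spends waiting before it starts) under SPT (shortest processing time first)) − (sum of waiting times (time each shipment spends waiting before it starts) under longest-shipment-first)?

-25

SPT (increasing processing time): Shipment 2 Shipment 3 Shipment 1 Shipment 4.
Shipment 2: waits 0, runs 0→5
Shipment 3: waits 5, runs 5→12
Shipment 1: waits 12, runs 12→23
Shipment 4: waits 23, runs 23→35
Sum = 0+5+12+23 = 40.
LPT (decreasing processing time): Shipment 4 Shipment 1 Shipment 3 Shipment 2.
Shipment 4: waits 0, runs 0→12
Shipment 1: waits 12, runs 12→23
Shipment 3: waits 23, runs 23→30
Shipment 2: waits 30, runs 30→35
Sum = 0+12+23+30 = 65.
Difference = 40 − 65 = -25.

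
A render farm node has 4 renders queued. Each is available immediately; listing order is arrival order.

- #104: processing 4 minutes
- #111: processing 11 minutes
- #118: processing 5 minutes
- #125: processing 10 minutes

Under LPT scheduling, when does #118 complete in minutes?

LPT (decreasing processing time): #111 #125 #118 #104.
#111: 0→11
#125: 11→21
#118: 21→26

26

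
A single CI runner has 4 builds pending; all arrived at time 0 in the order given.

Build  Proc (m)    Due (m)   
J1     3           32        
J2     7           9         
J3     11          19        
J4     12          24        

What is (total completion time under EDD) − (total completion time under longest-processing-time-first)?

-10

EDD (increasing due date): J2 J3 J4 J1.
J2: 0→7
J3: 7→18
J4: 18→30
J1: 30→33
Sum = 7+18+30+33 = 88.
LPT (decreasing processing time): J4 J3 J2 J1.
J4: 0→12
J3: 12→23
J2: 23→30
J1: 30→33
Sum = 12+23+30+33 = 98.
Difference = 88 − 98 = -10.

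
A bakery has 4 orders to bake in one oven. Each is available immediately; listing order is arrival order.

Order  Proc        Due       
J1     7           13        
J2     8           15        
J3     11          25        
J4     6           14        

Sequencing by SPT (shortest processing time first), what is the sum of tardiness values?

13

SPT (increasing processing time): J4 J1 J2 J3.
J4: 0→6, due 14, tardiness 0
J1: 6→13, due 13, tardiness 0
J2: 13→21, due 15, tardiness 6
J3: 21→32, due 25, tardiness 7
Sum = 0+0+6+7 = 13.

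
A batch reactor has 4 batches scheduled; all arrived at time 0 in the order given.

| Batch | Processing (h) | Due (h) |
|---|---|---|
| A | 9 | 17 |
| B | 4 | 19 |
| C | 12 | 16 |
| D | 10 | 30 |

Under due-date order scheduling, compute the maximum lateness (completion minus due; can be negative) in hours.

EDD (increasing due date): C A B D.
C: 0→12, due 16, lateness -4
A: 12→21, due 17, lateness 4
B: 21→25, due 19, lateness 6
D: 25→35, due 30, lateness 5
Maximum = 6.

6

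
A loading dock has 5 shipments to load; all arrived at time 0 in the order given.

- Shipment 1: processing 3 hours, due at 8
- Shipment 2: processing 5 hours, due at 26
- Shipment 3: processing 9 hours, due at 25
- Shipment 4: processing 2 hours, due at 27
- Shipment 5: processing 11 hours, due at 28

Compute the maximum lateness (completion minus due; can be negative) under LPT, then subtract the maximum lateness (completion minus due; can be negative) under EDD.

LPT (decreasing processing time): Shipment 5 Shipment 3 Shipment 2 Shipment 1 Shipment 4.
Shipment 5: 0→11, due 28, lateness -17
Shipment 3: 11→20, due 25, lateness -5
Shipment 2: 20→25, due 26, lateness -1
Shipment 1: 25→28, due 8, lateness 20
Shipment 4: 28→30, due 27, lateness 3
Maximum = 20.
EDD (increasing due date): Shipment 1 Shipment 3 Shipment 2 Shipment 4 Shipment 5.
Shipment 1: 0→3, due 8, lateness -5
Shipment 3: 3→12, due 25, lateness -13
Shipment 2: 12→17, due 26, lateness -9
Shipment 4: 17→19, due 27, lateness -8
Shipment 5: 19→30, due 28, lateness 2
Maximum = 2.
Difference = 20 − 2 = 18.

18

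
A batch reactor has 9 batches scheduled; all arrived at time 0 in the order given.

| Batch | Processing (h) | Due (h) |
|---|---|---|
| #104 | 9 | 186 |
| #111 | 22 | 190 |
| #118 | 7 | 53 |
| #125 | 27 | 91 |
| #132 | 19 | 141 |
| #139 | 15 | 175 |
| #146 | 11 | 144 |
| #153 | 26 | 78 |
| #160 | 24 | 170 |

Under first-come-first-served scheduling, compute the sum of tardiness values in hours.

58

FIFO (arrival order): #104 #111 #118 #125 #132 #139 #146 #153 #160.
#104: 0→9, due 186, tardiness 0
#111: 9→31, due 190, tardiness 0
#118: 31→38, due 53, tardiness 0
#125: 38→65, due 91, tardiness 0
#132: 65→84, due 141, tardiness 0
#139: 84→99, due 175, tardiness 0
#146: 99→110, due 144, tardiness 0
#153: 110→136, due 78, tardiness 58
#160: 136→160, due 170, tardiness 0
Sum = 0+0+0+0+0+0+0+58+0 = 58.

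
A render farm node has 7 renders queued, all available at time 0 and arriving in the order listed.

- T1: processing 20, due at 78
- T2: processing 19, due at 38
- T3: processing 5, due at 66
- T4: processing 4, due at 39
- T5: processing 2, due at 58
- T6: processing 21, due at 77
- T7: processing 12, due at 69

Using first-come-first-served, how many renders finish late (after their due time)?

3

FIFO (arrival order): T1 T2 T3 T4 T5 T6 T7.
T1: 0→20, due 78, tardiness 0
T2: 20→39, due 38, tardiness 1
T3: 39→44, due 66, tardiness 0
T4: 44→48, due 39, tardiness 9
T5: 48→50, due 58, tardiness 0
T6: 50→71, due 77, tardiness 0
T7: 71→83, due 69, tardiness 14
Late renders: 3.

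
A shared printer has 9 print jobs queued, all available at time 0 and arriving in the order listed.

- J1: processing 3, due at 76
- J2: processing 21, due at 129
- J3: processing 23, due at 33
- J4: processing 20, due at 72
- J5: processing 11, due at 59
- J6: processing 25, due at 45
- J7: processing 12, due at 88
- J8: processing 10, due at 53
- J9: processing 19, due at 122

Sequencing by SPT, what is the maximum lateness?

SPT (increasing processing time): J1 J8 J5 J7 J9 J4 J2 J3 J6.
J1: 0→3, due 76, lateness -73
J8: 3→13, due 53, lateness -40
J5: 13→24, due 59, lateness -35
J7: 24→36, due 88, lateness -52
J9: 36→55, due 122, lateness -67
J4: 55→75, due 72, lateness 3
J2: 75→96, due 129, lateness -33
J3: 96→119, due 33, lateness 86
J6: 119→144, due 45, lateness 99
Maximum = 99.

99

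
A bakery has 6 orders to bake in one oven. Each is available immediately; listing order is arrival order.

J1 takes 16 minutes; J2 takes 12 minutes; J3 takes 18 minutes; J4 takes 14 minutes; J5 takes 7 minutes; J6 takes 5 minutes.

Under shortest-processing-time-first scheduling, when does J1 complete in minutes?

SPT (increasing processing time): J6 J5 J2 J4 J1 J3.
J6: 0→5
J5: 5→12
J2: 12→24
J4: 24→38
J1: 38→54

54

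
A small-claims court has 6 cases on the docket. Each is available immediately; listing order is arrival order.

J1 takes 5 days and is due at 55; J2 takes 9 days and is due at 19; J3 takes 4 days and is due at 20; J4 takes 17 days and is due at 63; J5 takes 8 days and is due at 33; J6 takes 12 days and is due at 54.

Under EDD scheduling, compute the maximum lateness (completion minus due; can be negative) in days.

EDD (increasing due date): J2 J3 J5 J6 J1 J4.
J2: 0→9, due 19, lateness -10
J3: 9→13, due 20, lateness -7
J5: 13→21, due 33, lateness -12
J6: 21→33, due 54, lateness -21
J1: 33→38, due 55, lateness -17
J4: 38→55, due 63, lateness -8
Maximum = -7.

-7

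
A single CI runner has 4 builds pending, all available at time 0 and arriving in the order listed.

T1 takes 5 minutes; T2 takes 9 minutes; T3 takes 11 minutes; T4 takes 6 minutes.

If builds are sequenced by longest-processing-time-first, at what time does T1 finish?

31

LPT (decreasing processing time): T3 T2 T4 T1.
T3: 0→11
T2: 11→20
T4: 20→26
T1: 26→31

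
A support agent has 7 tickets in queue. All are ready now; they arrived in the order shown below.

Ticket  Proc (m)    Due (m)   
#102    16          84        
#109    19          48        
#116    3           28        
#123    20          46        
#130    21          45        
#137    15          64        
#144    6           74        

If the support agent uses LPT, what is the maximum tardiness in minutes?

LPT (decreasing processing time): #130 #123 #109 #102 #137 #144 #116.
#130: 0→21, due 45, tardiness 0
#123: 21→41, due 46, tardiness 0
#109: 41→60, due 48, tardiness 12
#102: 60→76, due 84, tardiness 0
#137: 76→91, due 64, tardiness 27
#144: 91→97, due 74, tardiness 23
#116: 97→100, due 28, tardiness 72
Maximum = 72.

72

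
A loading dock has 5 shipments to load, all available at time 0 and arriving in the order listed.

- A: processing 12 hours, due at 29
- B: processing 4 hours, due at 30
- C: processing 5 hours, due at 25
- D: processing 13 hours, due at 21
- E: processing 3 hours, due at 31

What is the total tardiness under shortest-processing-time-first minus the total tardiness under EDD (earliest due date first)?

SPT (increasing processing time): E B C A D.
E: 0→3, due 31, tardiness 0
B: 3→7, due 30, tardiness 0
C: 7→12, due 25, tardiness 0
A: 12→24, due 29, tardiness 0
D: 24→37, due 21, tardiness 16
Sum = 0+0+0+0+16 = 16.
EDD (increasing due date): D C A B E.
D: 0→13, due 21, tardiness 0
C: 13→18, due 25, tardiness 0
A: 18→30, due 29, tardiness 1
B: 30→34, due 30, tardiness 4
E: 34→37, due 31, tardiness 6
Sum = 0+0+1+4+6 = 11.
Difference = 16 − 11 = 5.

5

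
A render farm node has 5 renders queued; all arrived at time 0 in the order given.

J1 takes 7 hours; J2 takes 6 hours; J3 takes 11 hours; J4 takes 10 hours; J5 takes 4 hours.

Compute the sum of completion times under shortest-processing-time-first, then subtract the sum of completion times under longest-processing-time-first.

SPT (increasing processing time): J5 J2 J1 J4 J3.
J5: 0→4
J2: 4→10
J1: 10→17
J4: 17→27
J3: 27→38
Sum = 4+10+17+27+38 = 96.
LPT (decreasing processing time): J3 J4 J1 J2 J5.
J3: 0→11
J4: 11→21
J1: 21→28
J2: 28→34
J5: 34→38
Sum = 11+21+28+34+38 = 132.
Difference = 96 − 132 = -36.

-36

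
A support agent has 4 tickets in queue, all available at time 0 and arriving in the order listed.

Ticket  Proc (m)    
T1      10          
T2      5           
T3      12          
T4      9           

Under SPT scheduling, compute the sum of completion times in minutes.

79

SPT (increasing processing time): T2 T4 T1 T3.
T2: 0→5
T4: 5→14
T1: 14→24
T3: 24→36
Sum = 5+14+24+36 = 79.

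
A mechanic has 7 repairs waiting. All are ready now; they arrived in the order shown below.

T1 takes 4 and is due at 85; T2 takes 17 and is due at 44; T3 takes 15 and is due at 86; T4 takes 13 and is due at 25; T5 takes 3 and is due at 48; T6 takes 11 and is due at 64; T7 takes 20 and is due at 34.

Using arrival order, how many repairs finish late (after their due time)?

3

FIFO (arrival order): T1 T2 T3 T4 T5 T6 T7.
T1: 0→4, due 85, tardiness 0
T2: 4→21, due 44, tardiness 0
T3: 21→36, due 86, tardiness 0
T4: 36→49, due 25, tardiness 24
T5: 49→52, due 48, tardiness 4
T6: 52→63, due 64, tardiness 0
T7: 63→83, due 34, tardiness 49
Late repairs: 3.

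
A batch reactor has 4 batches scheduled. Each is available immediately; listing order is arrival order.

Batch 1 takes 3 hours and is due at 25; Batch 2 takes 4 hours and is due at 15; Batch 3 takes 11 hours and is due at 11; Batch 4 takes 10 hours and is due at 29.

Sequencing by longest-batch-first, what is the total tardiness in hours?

LPT (decreasing processing time): Batch 3 Batch 4 Batch 2 Batch 1.
Batch 3: 0→11, due 11, tardiness 0
Batch 4: 11→21, due 29, tardiness 0
Batch 2: 21→25, due 15, tardiness 10
Batch 1: 25→28, due 25, tardiness 3
Sum = 0+0+10+3 = 13.

13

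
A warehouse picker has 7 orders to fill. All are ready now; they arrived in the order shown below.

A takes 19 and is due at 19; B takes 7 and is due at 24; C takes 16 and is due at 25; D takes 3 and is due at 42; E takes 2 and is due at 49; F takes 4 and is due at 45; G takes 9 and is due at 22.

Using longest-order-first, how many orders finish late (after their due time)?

6

LPT (decreasing processing time): A C G B F D E.
A: 0→19, due 19, tardiness 0
C: 19→35, due 25, tardiness 10
G: 35→44, due 22, tardiness 22
B: 44→51, due 24, tardiness 27
F: 51→55, due 45, tardiness 10
D: 55→58, due 42, tardiness 16
E: 58→60, due 49, tardiness 11
Late orders: 6.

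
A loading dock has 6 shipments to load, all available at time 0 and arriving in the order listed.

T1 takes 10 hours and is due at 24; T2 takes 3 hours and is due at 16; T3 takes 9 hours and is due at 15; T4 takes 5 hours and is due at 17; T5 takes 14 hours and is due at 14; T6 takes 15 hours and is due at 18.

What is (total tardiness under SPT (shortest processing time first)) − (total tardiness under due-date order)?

-22

SPT (increasing processing time): T2 T4 T3 T1 T5 T6.
T2: 0→3, due 16, tardiness 0
T4: 3→8, due 17, tardiness 0
T3: 8→17, due 15, tardiness 2
T1: 17→27, due 24, tardiness 3
T5: 27→41, due 14, tardiness 27
T6: 41→56, due 18, tardiness 38
Sum = 0+0+2+3+27+38 = 70.
EDD (increasing due date): T5 T3 T2 T4 T6 T1.
T5: 0→14, due 14, tardiness 0
T3: 14→23, due 15, tardiness 8
T2: 23→26, due 16, tardiness 10
T4: 26→31, due 17, tardiness 14
T6: 31→46, due 18, tardiness 28
T1: 46→56, due 24, tardiness 32
Sum = 0+8+10+14+28+32 = 92.
Difference = 70 − 92 = -22.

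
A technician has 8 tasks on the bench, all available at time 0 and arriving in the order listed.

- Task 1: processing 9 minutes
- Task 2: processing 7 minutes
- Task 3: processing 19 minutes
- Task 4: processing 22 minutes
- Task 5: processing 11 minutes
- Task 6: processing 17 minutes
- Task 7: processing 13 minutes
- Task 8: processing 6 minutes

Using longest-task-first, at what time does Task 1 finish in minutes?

91

LPT (decreasing processing time): Task 4 Task 3 Task 6 Task 7 Task 5 Task 1 Task 2 Task 8.
Task 4: 0→22
Task 3: 22→41
Task 6: 41→58
Task 7: 58→71
Task 5: 71→82
Task 1: 82→91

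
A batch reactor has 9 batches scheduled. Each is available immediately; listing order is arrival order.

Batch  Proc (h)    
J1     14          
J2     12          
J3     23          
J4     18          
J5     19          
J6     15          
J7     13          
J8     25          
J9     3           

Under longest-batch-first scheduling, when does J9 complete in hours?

142

LPT (decreasing processing time): J8 J3 J5 J4 J6 J1 J7 J2 J9.
J8: 0→25
J3: 25→48
J5: 48→67
J4: 67→85
J6: 85→100
J1: 100→114
J7: 114→127
J2: 127→139
J9: 139→142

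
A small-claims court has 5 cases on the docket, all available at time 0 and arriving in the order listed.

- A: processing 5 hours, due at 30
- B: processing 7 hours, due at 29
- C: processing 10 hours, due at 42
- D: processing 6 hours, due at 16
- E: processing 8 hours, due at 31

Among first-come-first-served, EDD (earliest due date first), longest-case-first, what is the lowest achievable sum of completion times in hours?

FIFO (arrival order): A B C D E.
A: 0→5
B: 5→12
C: 12→22
D: 22→28
E: 28→36
Sum = 5+12+22+28+36 = 103.
EDD (increasing due date): D B A E C.
D: 0→6
B: 6→13
A: 13→18
E: 18→26
C: 26→36
Sum = 6+13+18+26+36 = 99.
LPT (decreasing processing time): C E B D A.
C: 0→10
E: 10→18
B: 18→25
D: 25→31
A: 31→36
Sum = 10+18+25+31+36 = 120.
FIFO 103, EDD 99, LPT 120 → minimum 99.

99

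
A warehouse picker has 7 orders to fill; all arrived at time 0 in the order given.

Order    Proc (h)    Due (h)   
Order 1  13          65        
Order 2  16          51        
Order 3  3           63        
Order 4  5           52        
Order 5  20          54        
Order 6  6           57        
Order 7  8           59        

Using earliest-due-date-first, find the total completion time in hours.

EDD (increasing due date): Order 2 Order 4 Order 5 Order 6 Order 7 Order 3 Order 1.
Order 2: 0→16
Order 4: 16→21
Order 5: 21→41
Order 6: 41→47
Order 7: 47→55
Order 3: 55→58
Order 1: 58→71
Sum = 16+21+41+47+55+58+71 = 309.

309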